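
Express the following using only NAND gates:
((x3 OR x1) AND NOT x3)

((((x3 NAND x3) NAND (x1 NAND x1)) NAND (x3 NAND x3)) NAND (((x3 NAND x3) NAND (x1 NAND x1)) NAND (x3 NAND x3)))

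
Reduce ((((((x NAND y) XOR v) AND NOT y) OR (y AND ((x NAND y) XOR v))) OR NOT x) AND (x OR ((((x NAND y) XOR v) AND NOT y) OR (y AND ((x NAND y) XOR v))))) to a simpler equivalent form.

By distribution ((E OR v) AND (E OR NOT v) = E) then distribution ((E AND v) OR (E AND NOT v) = E):
= ((x NAND y) XOR v)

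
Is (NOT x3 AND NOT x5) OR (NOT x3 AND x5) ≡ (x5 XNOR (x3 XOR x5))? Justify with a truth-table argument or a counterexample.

Yes, they are equivalent — the two output columns agree on all 4 assignments:
x3 | x5 | Expression 1 | Expression 2
-------------------------------------
0 | 0 | 1 | 1
0 | 1 | 1 | 1
1 | 0 | 0 | 0
1 | 1 | 0 | 0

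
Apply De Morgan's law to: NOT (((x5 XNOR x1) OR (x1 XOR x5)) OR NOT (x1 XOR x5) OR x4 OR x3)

NOT ((x5 XNOR x1) OR (x1 XOR x5)) AND (x1 XOR x5) AND NOT x4 AND NOT x3
De Morgan's: NOT(OR of terms) = AND of negations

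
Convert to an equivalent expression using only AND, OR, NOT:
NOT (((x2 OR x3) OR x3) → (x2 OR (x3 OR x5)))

((x2 OR x3) OR x3) AND NOT (x2 OR (x3 OR x5))
(Negated implication: NOT(A → B) = A AND NOT B)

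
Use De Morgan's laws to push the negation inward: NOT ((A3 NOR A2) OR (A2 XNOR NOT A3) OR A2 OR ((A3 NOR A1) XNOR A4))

NOT (A3 NOR A2) AND NOT (A2 XNOR NOT A3) AND NOT A2 AND NOT ((A3 NOR A1) XNOR A4)
De Morgan's: NOT(OR of terms) = AND of negations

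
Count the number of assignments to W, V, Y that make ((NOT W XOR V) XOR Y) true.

Satisfying assignments: (0,0,0), (0,1,1), (1,0,1), (1,1,0)
Count: 4 out of 8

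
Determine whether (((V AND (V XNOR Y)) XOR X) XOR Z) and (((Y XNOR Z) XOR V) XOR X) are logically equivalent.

No. Counterexample: with V=0, X=0, Z=0, Y=0, Expression 1 = 0 but Expression 2 = 1.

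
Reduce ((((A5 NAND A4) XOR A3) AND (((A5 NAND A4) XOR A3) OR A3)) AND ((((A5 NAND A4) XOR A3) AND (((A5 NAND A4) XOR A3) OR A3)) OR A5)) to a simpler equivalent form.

By absorption (E AND (E OR v) = E) then absorption (E AND (E OR v) = E):
= ((A5 NAND A4) XOR A3)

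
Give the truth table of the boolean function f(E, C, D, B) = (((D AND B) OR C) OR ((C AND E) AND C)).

E | C | D | B | Output
----------------------
0 | 0 | 0 | 0 | 0
0 | 0 | 0 | 1 | 0
0 | 0 | 1 | 0 | 0
0 | 0 | 1 | 1 | 1
0 | 1 | 0 | 0 | 1
0 | 1 | 0 | 1 | 1
0 | 1 | 1 | 0 | 1
0 | 1 | 1 | 1 | 1
1 | 0 | 0 | 0 | 0
1 | 0 | 0 | 1 | 0
1 | 0 | 1 | 0 | 0
1 | 0 | 1 | 1 | 1
1 | 1 | 0 | 0 | 1
1 | 1 | 0 | 1 | 1
1 | 1 | 1 | 0 | 1
1 | 1 | 1 | 1 | 1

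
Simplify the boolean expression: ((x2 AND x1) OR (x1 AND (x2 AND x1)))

By absorption (E OR (E AND v) = E):
= (x2 AND x1)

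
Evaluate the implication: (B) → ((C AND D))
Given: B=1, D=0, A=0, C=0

Antecedent (B) = 1; consequent ((C AND D)) = 0.
1 → 0 = 0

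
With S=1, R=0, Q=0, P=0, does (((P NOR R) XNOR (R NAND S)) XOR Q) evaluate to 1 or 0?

Substituting: (((0 NOR 0) XNOR (0 NAND 1)) XOR 0)
= 1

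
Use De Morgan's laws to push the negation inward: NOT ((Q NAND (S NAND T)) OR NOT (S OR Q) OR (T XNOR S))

NOT (Q NAND (S NAND T)) AND (S OR Q) AND NOT (T XNOR S)
De Morgan's: NOT(OR of terms) = AND of negations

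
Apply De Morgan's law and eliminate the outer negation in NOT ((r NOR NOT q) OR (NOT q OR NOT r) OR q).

NOT (r NOR NOT q) AND NOT (NOT q OR NOT r) AND NOT q
De Morgan's: NOT(OR of terms) = AND of negations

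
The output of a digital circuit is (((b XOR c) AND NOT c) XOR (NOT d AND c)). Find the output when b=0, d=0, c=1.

Substituting: (((0 XOR 1) AND NOT 1) XOR (NOT 0 AND 1))
= 1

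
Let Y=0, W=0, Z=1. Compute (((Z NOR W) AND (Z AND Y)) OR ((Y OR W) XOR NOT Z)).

Substituting: (((1 NOR 0) AND (1 AND 0)) OR ((0 OR 0) XOR NOT 1))
= 0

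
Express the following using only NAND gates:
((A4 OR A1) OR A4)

((((A4 NAND A4) NAND (A1 NAND A1)) NAND ((A4 NAND A4) NAND (A1 NAND A1))) NAND (A4 NAND A4))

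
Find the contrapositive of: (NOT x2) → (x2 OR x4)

Contrapositive: NOT (x2 OR x4) → x2
Note: A statement and its contrapositive are logically equivalent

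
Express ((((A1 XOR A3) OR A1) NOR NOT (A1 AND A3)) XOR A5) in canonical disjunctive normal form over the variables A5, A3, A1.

(A5 AND NOT A3 AND NOT A1) OR (A5 AND NOT A3 AND A1) OR (A5 AND A3 AND NOT A1) OR (A5 AND A3 AND A1)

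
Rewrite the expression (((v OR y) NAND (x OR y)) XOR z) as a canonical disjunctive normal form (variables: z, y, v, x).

(NOT z AND NOT y AND NOT v AND NOT x) OR (NOT z AND NOT y AND NOT v AND x) OR (NOT z AND NOT y AND v AND NOT x) OR (z AND NOT y AND v AND x) OR (z AND y AND NOT v AND NOT x) OR (z AND y AND NOT v AND x) OR (z AND y AND v AND NOT x) OR (z AND y AND v AND x)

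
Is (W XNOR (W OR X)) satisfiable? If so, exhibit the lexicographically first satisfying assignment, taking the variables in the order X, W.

X=0, W=0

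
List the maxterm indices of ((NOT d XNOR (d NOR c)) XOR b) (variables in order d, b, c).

ΠM(1, 2, 6, 7) = (d OR b OR NOT c) AND (d OR NOT b OR c) AND (NOT d OR NOT b OR c) AND (NOT d OR NOT b OR NOT c)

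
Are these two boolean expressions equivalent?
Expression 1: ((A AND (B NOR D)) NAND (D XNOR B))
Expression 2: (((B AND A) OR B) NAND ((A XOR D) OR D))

No. Counterexample: with D=0, A=1, B=0, Expression 1 = 0 but Expression 2 = 1.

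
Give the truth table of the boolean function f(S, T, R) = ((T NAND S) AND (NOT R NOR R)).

S | T | R | Output
------------------
0 | 0 | 0 | 0
0 | 0 | 1 | 0
0 | 1 | 0 | 0
0 | 1 | 1 | 0
1 | 0 | 0 | 0
1 | 0 | 1 | 0
1 | 1 | 0 | 0
1 | 1 | 1 | 0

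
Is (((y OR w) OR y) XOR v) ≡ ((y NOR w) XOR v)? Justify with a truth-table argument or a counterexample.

No. Counterexample: with w=0, y=0, v=0, Expression 1 = 0 but Expression 2 = 1.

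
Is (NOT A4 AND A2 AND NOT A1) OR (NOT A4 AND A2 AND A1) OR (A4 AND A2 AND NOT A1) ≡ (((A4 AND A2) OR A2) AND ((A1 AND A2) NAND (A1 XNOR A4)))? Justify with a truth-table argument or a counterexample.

Yes, they are equivalent — the two output columns agree on all 8 assignments:
A4 | A2 | A1 | Expression 1 | Expression 2
------------------------------------------
0 | 0 | 0 | 0 | 0
0 | 0 | 1 | 0 | 0
0 | 1 | 0 | 1 | 1
0 | 1 | 1 | 1 | 1
1 | 0 | 0 | 0 | 0
1 | 0 | 1 | 0 | 0
1 | 1 | 0 | 1 | 1
1 | 1 | 1 | 0 | 0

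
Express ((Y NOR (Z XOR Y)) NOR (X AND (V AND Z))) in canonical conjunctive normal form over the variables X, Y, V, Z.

(X OR Y OR V OR Z) AND (X OR Y OR NOT V OR Z) AND (NOT X OR Y OR V OR Z) AND (NOT X OR Y OR NOT V OR Z) AND (NOT X OR Y OR NOT V OR NOT Z) AND (NOT X OR NOT Y OR NOT V OR NOT Z)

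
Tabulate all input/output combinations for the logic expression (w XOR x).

x | w | Output
--------------
0 | 0 | 0
0 | 1 | 1
1 | 0 | 1
1 | 1 | 0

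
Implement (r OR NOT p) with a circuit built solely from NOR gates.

((r NOR (p NOR p)) NOR (r NOR (p NOR p)))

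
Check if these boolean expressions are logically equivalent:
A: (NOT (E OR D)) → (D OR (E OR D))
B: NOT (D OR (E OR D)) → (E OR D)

Yes, Contrapositive is always equivalent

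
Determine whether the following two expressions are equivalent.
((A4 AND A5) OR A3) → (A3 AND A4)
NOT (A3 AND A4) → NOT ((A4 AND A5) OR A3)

Yes, Contrapositive is always equivalent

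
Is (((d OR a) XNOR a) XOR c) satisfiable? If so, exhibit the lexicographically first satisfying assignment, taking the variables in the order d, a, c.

d=0, a=0, c=0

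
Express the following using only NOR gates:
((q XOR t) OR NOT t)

((((((q NOR t) NOR (q NOR t)) NOR ((q NOR t) NOR (q NOR t))) NOR ((((q NOR q) NOR (t NOR t)) NOR ((q NOR q) NOR (t NOR t))) NOR (((q NOR q) NOR (t NOR t)) NOR ((q NOR q) NOR (t NOR t))))) NOR (t NOR t)) NOR (((((q NOR t) NOR (q NOR t)) NOR ((q NOR t) NOR (q NOR t))) NOR ((((q NOR q) NOR (t NOR t)) NOR ((q NOR q) NOR (t NOR t))) NOR (((q NOR q) NOR (t NOR t)) NOR ((q NOR q) NOR (t NOR t))))) NOR (t NOR t)))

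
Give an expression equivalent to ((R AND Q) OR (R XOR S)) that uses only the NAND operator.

((((R NAND Q) NAND (R NAND Q)) NAND ((R NAND Q) NAND (R NAND Q))) NAND (((R NAND (R NAND S)) NAND (S NAND (R NAND S))) NAND ((R NAND (R NAND S)) NAND (S NAND (R NAND S)))))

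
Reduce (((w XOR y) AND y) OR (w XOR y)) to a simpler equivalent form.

By absorption (E OR (E AND v) = E):
= (w XOR y)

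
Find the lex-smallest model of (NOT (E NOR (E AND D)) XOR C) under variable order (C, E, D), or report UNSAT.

C=0, E=1, D=0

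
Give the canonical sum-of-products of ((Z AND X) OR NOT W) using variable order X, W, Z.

Σm(0, 1, 4, 5, 7) = (NOT X AND NOT W AND NOT Z) OR (NOT X AND NOT W AND Z) OR (X AND NOT W AND NOT Z) OR (X AND NOT W AND Z) OR (X AND W AND Z)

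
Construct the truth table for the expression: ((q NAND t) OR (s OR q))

q | s | t | Output
------------------
0 | 0 | 0 | 1
0 | 0 | 1 | 1
0 | 1 | 0 | 1
0 | 1 | 1 | 1
1 | 0 | 0 | 1
1 | 0 | 1 | 1
1 | 1 | 0 | 1
1 | 1 | 1 | 1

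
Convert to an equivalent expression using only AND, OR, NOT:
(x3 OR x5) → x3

NOT (x3 OR x5) OR x3
(Implication elimination: A → B = NOT A OR B)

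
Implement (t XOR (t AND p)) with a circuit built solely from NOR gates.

((((t NOR ((t NOR t) NOR (p NOR p))) NOR (t NOR ((t NOR t) NOR (p NOR p)))) NOR ((t NOR ((t NOR t) NOR (p NOR p))) NOR (t NOR ((t NOR t) NOR (p NOR p))))) NOR ((((t NOR t) NOR (((t NOR t) NOR (p NOR p)) NOR ((t NOR t) NOR (p NOR p)))) NOR ((t NOR t) NOR (((t NOR t) NOR (p NOR p)) NOR ((t NOR t) NOR (p NOR p))))) NOR (((t NOR t) NOR (((t NOR t) NOR (p NOR p)) NOR ((t NOR t) NOR (p NOR p)))) NOR ((t NOR t) NOR (((t NOR t) NOR (p NOR p)) NOR ((t NOR t) NOR (p NOR p)))))))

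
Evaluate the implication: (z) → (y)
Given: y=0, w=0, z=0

Antecedent (z) = 0; consequent (y) = 0.
0 → 0 = 1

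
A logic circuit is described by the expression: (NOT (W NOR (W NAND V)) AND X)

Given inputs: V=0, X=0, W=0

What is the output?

Substituting: (NOT (0 NOR (0 NAND 0)) AND 0)
= 0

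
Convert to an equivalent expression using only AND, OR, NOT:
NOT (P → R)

P AND NOT R
(Negated implication: NOT(A → B) = A AND NOT B)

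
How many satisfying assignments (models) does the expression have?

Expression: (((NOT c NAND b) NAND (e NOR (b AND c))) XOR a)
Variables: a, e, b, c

Satisfying assignments: (0,0,1,0), (0,0,1,1), (0,1,0,0), (0,1,0,1), (0,1,1,0), (0,1,1,1), (1,0,0,0), (1,0,0,1)
Count: 8 out of 16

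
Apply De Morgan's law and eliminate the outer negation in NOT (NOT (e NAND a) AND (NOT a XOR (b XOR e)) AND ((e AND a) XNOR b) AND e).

(e NAND a) OR NOT (NOT a XOR (b XOR e)) OR NOT ((e AND a) XNOR b) OR NOT e
De Morgan's: NOT(AND of terms) = OR of negations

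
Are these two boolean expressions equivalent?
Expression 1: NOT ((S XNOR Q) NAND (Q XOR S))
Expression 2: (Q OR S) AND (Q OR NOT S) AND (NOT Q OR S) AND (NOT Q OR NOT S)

Yes, they are equivalent — the two output columns agree on all 4 assignments:
Q | S | Expression 1 | Expression 2
-----------------------------------
0 | 0 | 0 | 0
0 | 1 | 0 | 0
1 | 0 | 0 | 0
1 | 1 | 0 | 0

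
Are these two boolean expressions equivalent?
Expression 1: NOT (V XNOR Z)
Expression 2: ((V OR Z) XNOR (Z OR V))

No. Counterexample: with V=0, Z=0, Expression 1 = 0 but Expression 2 = 1.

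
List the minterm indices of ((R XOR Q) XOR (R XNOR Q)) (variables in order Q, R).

Σm(0, 1, 2, 3) = (NOT Q AND NOT R) OR (NOT Q AND R) OR (Q AND NOT R) OR (Q AND R)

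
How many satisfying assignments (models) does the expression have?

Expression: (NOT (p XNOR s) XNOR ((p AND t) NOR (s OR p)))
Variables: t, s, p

Satisfying assignments: (0,1,1), (1,1,1)
Count: 2 out of 8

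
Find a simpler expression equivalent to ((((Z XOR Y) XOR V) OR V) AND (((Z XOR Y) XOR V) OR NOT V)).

By distribution ((E OR v) AND (E OR NOT v) = E):
= ((Z XOR Y) XOR V)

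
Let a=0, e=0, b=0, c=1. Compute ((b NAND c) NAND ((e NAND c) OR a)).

Substituting: ((0 NAND 1) NAND ((0 NAND 1) OR 0))
= 0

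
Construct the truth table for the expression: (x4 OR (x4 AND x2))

x2 | x4 | Output
----------------
0 | 0 | 0
0 | 1 | 1
1 | 0 | 0
1 | 1 | 1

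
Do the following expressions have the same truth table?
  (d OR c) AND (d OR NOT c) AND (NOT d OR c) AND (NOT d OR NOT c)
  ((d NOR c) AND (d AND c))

Yes, they are equivalent — the two output columns agree on all 4 assignments:
d | c | Expression 1 | Expression 2
-----------------------------------
0 | 0 | 0 | 0
0 | 1 | 0 | 0
1 | 0 | 0 | 0
1 | 1 | 0 | 0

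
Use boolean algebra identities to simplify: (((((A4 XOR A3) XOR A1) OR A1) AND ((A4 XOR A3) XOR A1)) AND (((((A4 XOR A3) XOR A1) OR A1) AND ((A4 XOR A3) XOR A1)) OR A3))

By absorption (E AND (E OR v) = E) then absorption (E AND (E OR v) = E):
= ((A4 XOR A3) XOR A1)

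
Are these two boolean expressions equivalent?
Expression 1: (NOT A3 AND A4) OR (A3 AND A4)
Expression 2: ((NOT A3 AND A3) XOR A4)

Yes, they are equivalent — the two output columns agree on all 4 assignments:
A3 | A4 | Expression 1 | Expression 2
-------------------------------------
0 | 0 | 0 | 0
0 | 1 | 1 | 1
1 | 0 | 0 | 0
1 | 1 | 1 | 1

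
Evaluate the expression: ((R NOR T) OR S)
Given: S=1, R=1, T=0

Substituting: ((1 NOR 0) OR 1)
= 1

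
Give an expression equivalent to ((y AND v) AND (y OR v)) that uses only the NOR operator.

((((y NOR y) NOR (v NOR v)) NOR ((y NOR y) NOR (v NOR v))) NOR (((y NOR v) NOR (y NOR v)) NOR ((y NOR v) NOR (y NOR v))))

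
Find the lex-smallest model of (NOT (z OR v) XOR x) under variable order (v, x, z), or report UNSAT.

v=0, x=0, z=0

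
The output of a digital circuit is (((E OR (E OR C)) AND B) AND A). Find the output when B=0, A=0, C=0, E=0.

Substituting: (((0 OR (0 OR 0)) AND 0) AND 0)
= 0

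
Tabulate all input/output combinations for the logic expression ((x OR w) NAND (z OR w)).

x | w | z | Output
------------------
0 | 0 | 0 | 1
0 | 0 | 1 | 1
0 | 1 | 0 | 0
0 | 1 | 1 | 0
1 | 0 | 0 | 1
1 | 0 | 1 | 0
1 | 1 | 0 | 0
1 | 1 | 1 | 0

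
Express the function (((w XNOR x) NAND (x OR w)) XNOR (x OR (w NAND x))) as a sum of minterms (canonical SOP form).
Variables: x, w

Σm(0, 1, 2) = (NOT x AND NOT w) OR (NOT x AND w) OR (x AND NOT w)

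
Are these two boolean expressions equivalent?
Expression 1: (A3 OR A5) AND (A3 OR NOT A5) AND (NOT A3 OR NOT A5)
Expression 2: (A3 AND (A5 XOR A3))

Yes, they are equivalent — the two output columns agree on all 4 assignments:
A3 | A5 | Expression 1 | Expression 2
-------------------------------------
0 | 0 | 0 | 0
0 | 1 | 0 | 0
1 | 0 | 1 | 1
1 | 1 | 0 | 0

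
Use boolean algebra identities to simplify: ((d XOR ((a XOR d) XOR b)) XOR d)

By XOR self-cancellation ((E XOR v) XOR v = E):
= ((a XOR d) XOR b)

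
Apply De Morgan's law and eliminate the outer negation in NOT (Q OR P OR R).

NOT Q AND NOT P AND NOT R
De Morgan's: NOT(OR of terms) = AND of negations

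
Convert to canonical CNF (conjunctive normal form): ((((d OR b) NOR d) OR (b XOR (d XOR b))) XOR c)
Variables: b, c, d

(b OR NOT c OR d) AND (b OR NOT c OR NOT d) AND (NOT b OR c OR d) AND (NOT b OR NOT c OR NOT d)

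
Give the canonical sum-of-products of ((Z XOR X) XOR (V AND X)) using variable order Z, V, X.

Σm(1, 4, 6, 7) = (NOT Z AND NOT V AND X) OR (Z AND NOT V AND NOT X) OR (Z AND V AND NOT X) OR (Z AND V AND X)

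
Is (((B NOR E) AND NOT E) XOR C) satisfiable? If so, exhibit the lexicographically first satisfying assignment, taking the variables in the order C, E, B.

C=0, E=0, B=0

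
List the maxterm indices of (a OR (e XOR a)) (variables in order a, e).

ΠM(0) = (a OR e)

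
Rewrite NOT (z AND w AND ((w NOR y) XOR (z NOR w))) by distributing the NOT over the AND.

NOT z OR NOT w OR NOT ((w NOR y) XOR (z NOR w))
De Morgan's: NOT(AND of terms) = OR of negations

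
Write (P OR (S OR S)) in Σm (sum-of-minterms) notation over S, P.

Σm(1, 2, 3) = (NOT S AND P) OR (S AND NOT P) OR (S AND P)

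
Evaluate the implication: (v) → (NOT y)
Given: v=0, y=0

Antecedent (v) = 0; consequent (NOT y) = 1.
0 → 1 = 1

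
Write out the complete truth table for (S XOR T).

T | S | Output
--------------
0 | 0 | 0
0 | 1 | 1
1 | 0 | 1
1 | 1 | 0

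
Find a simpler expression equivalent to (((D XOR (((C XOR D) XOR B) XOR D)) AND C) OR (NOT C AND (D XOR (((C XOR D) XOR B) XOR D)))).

By distribution ((E AND v) OR (E AND NOT v) = E) then XOR self-cancellation ((E XOR v) XOR v = E):
= ((C XOR D) XOR B)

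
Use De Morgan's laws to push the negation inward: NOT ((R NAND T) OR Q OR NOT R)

NOT (R NAND T) AND NOT Q AND R
De Morgan's: NOT(OR of terms) = AND of negations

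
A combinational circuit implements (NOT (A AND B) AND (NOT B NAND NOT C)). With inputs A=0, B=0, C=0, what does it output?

Substituting: (NOT (0 AND 0) AND (NOT 0 NAND NOT 0))
= 0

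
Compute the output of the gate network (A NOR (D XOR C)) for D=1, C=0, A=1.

Substituting: (1 NOR (1 XOR 0))
= 0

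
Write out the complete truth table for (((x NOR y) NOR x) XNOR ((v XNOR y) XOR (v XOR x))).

v | y | x | Output
------------------
0 | 0 | 0 | 0
0 | 0 | 1 | 1
0 | 1 | 0 | 0
0 | 1 | 1 | 0
1 | 0 | 0 | 0
1 | 0 | 1 | 1
1 | 1 | 0 | 0
1 | 1 | 1 | 0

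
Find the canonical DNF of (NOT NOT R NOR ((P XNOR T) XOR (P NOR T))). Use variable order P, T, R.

(NOT P AND NOT T AND NOT R) OR (NOT P AND T AND NOT R) OR (P AND NOT T AND NOT R)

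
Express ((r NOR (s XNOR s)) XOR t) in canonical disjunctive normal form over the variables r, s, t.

(NOT r AND NOT s AND t) OR (NOT r AND s AND t) OR (r AND NOT s AND t) OR (r AND s AND t)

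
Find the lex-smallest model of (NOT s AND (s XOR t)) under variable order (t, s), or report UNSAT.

t=1, s=0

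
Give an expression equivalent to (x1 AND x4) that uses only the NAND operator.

((x1 NAND x4) NAND (x1 NAND x4))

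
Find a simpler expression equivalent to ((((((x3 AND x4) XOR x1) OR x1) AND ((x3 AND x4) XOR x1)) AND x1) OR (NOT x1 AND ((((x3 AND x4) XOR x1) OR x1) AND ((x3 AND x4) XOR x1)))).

By distribution ((E AND v) OR (E AND NOT v) = E) then absorption (E AND (E OR v) = E):
= ((x3 AND x4) XOR x1)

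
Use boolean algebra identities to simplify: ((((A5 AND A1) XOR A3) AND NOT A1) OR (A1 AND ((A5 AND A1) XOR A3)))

By distribution ((E AND v) OR (E AND NOT v) = E):
= ((A5 AND A1) XOR A3)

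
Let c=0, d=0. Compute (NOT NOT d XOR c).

Substituting: (NOT NOT 0 XOR 0)
= 0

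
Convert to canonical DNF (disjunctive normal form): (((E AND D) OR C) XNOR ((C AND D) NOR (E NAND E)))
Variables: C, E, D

(NOT C AND NOT E AND NOT D) OR (NOT C AND NOT E AND D) OR (NOT C AND E AND D) OR (C AND E AND NOT D)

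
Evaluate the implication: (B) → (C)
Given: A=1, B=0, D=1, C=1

Antecedent (B) = 0; consequent (C) = 1.
0 → 1 = 1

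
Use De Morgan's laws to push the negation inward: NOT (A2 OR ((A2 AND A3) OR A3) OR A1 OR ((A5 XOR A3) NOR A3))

NOT A2 AND NOT ((A2 AND A3) OR A3) AND NOT A1 AND NOT ((A5 XOR A3) NOR A3)
De Morgan's: NOT(OR of terms) = AND of negations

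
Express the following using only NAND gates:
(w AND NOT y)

((w NAND (y NAND y)) NAND (w NAND (y NAND y)))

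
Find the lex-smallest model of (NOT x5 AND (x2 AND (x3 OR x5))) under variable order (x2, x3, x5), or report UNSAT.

x2=1, x3=1, x5=0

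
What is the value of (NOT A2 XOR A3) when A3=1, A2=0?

Substituting: (NOT 0 XOR 1)
= 0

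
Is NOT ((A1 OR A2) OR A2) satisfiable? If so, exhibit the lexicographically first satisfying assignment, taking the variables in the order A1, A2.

A1=0, A2=0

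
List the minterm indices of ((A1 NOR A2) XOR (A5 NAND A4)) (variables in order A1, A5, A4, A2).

Σm(1, 3, 5, 6, 8, 9, 10, 11, 12, 13) = (NOT A1 AND NOT A5 AND NOT A4 AND A2) OR (NOT A1 AND NOT A5 AND A4 AND A2) OR (NOT A1 AND A5 AND NOT A4 AND A2) OR (NOT A1 AND A5 AND A4 AND NOT A2) OR (A1 AND NOT A5 AND NOT A4 AND NOT A2) OR (A1 AND NOT A5 AND NOT A4 AND A2) OR (A1 AND NOT A5 AND A4 AND NOT A2) OR (A1 AND NOT A5 AND A4 AND A2) OR (A1 AND A5 AND NOT A4 AND NOT A2) OR (A1 AND A5 AND NOT A4 AND A2)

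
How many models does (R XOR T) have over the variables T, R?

Satisfying assignments: (0,1), (1,0)
Count: 2 out of 4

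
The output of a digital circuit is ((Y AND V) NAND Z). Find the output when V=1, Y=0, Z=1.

Substituting: ((0 AND 1) NAND 1)
= 1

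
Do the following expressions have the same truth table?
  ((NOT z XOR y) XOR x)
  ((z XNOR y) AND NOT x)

No. Counterexample: with y=0, x=1, z=1, Expression 1 = 1 but Expression 2 = 0.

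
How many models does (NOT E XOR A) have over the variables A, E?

Satisfying assignments: (0,0), (1,1)
Count: 2 out of 4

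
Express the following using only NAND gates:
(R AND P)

((R NAND P) NAND (R NAND P))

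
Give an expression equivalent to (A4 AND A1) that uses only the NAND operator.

((A4 NAND A1) NAND (A4 NAND A1))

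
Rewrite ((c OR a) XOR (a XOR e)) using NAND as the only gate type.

((((c NAND c) NAND (a NAND a)) NAND (((c NAND c) NAND (a NAND a)) NAND ((a NAND (a NAND e)) NAND (e NAND (a NAND e))))) NAND (((a NAND (a NAND e)) NAND (e NAND (a NAND e))) NAND (((c NAND c) NAND (a NAND a)) NAND ((a NAND (a NAND e)) NAND (e NAND (a NAND e))))))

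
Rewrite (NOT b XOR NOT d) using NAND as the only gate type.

(((b NAND b) NAND ((b NAND b) NAND (d NAND d))) NAND ((d NAND d) NAND ((b NAND b) NAND (d NAND d))))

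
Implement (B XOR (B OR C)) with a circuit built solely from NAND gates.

((B NAND (B NAND ((B NAND B) NAND (C NAND C)))) NAND (((B NAND B) NAND (C NAND C)) NAND (B NAND ((B NAND B) NAND (C NAND C)))))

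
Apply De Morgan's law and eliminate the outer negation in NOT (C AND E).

NOT C OR NOT E
De Morgan's: NOT(AND of terms) = OR of negations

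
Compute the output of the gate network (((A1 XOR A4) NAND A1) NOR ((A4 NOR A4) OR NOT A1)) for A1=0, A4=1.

Substituting: (((0 XOR 1) NAND 0) NOR ((1 NOR 1) OR NOT 0))
= 0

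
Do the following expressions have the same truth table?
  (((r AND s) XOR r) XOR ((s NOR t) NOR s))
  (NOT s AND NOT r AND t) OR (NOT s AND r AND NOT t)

Yes, they are equivalent — the two output columns agree on all 8 assignments:
s | r | t | Expression 1 | Expression 2
---------------------------------------
0 | 0 | 0 | 0 | 0
0 | 0 | 1 | 1 | 1
0 | 1 | 0 | 1 | 1
0 | 1 | 1 | 0 | 0
1 | 0 | 0 | 0 | 0
1 | 0 | 1 | 0 | 0
1 | 1 | 0 | 0 | 0
1 | 1 | 1 | 0 | 0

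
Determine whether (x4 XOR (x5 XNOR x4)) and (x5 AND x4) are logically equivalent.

No. Counterexample: with x4=0, x5=0, Expression 1 = 1 but Expression 2 = 0.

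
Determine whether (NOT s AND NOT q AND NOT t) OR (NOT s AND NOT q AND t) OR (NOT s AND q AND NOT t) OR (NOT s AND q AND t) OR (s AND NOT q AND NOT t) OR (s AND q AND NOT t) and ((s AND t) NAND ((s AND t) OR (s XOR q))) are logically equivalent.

Yes, they are equivalent — the two output columns agree on all 8 assignments:
s | q | t | Expression 1 | Expression 2
---------------------------------------
0 | 0 | 0 | 1 | 1
0 | 0 | 1 | 1 | 1
0 | 1 | 0 | 1 | 1
0 | 1 | 1 | 1 | 1
1 | 0 | 0 | 1 | 1
1 | 0 | 1 | 0 | 0
1 | 1 | 0 | 1 | 1
1 | 1 | 1 | 0 | 0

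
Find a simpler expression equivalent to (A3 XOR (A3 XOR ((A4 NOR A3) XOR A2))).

By XOR self-cancellation ((E XOR v) XOR v = E):
= ((A4 NOR A3) XOR A2)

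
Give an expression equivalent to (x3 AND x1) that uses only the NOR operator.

((x3 NOR x3) NOR (x1 NOR x1))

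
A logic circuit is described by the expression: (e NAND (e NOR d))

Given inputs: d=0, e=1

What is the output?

Substituting: (1 NAND (1 NOR 0))
= 1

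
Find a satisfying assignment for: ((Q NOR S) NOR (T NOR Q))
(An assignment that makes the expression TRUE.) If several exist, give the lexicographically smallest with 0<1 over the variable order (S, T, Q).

S=0, T=0, Q=1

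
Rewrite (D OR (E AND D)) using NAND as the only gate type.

((D NAND D) NAND (((E NAND D) NAND (E NAND D)) NAND ((E NAND D) NAND (E NAND D))))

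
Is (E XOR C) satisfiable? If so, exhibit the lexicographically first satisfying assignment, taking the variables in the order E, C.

E=0, C=1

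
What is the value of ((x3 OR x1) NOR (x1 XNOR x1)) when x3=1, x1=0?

Substituting: ((1 OR 0) NOR (0 XNOR 0))
= 0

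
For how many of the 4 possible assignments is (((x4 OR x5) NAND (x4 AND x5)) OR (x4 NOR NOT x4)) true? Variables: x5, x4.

Satisfying assignments: (0,0), (0,1), (1,0)
Count: 3 out of 4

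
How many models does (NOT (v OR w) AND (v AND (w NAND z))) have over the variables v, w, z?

No assignment satisfies the expression.
Count: 0 out of 8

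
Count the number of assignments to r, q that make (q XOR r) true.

Satisfying assignments: (0,1), (1,0)
Count: 2 out of 4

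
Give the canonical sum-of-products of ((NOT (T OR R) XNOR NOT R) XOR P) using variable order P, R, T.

Σm(0, 2, 3, 5) = (NOT P AND NOT R AND NOT T) OR (NOT P AND R AND NOT T) OR (NOT P AND R AND T) OR (P AND NOT R AND T)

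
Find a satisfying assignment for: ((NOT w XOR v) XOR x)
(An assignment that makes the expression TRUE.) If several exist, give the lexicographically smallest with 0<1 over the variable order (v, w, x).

v=0, w=0, x=0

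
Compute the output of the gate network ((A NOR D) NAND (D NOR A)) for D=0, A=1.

Substituting: ((1 NOR 0) NAND (0 NOR 1))
= 1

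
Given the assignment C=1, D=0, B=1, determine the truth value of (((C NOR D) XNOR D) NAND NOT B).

Substituting: (((1 NOR 0) XNOR 0) NAND NOT 1)
= 1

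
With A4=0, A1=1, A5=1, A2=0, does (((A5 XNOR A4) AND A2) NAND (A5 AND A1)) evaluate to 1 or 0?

Substituting: (((1 XNOR 0) AND 0) NAND (1 AND 1))
= 1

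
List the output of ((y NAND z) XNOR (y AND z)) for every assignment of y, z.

y | z | Output
--------------
0 | 0 | 0
0 | 1 | 0
1 | 0 | 0
1 | 1 | 0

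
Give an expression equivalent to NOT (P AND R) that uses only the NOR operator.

(((P NOR P) NOR (R NOR R)) NOR ((P NOR P) NOR (R NOR R)))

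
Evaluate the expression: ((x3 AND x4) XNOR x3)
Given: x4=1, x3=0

Substituting: ((0 AND 1) XNOR 0)
= 1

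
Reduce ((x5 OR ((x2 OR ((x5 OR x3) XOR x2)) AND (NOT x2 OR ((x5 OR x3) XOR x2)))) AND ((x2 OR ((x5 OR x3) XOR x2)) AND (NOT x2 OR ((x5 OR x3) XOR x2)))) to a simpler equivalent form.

By absorption (E AND (E OR v) = E) then distribution ((E OR v) AND (E OR NOT v) = E):
= ((x5 OR x3) XOR x2)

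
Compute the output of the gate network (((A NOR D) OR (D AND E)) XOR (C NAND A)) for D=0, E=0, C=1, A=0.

Substituting: (((0 NOR 0) OR (0 AND 0)) XOR (1 NAND 0))
= 0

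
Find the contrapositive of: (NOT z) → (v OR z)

Contrapositive: NOT (v OR z) → z
Note: A statement and its contrapositive are logically equivalent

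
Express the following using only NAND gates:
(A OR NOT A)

((A NAND A) NAND ((A NAND A) NAND (A NAND A)))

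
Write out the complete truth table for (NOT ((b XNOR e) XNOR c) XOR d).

b | e | d | c | Output
----------------------
0 | 0 | 0 | 0 | 1
0 | 0 | 0 | 1 | 0
0 | 0 | 1 | 0 | 0
0 | 0 | 1 | 1 | 1
0 | 1 | 0 | 0 | 0
0 | 1 | 0 | 1 | 1
0 | 1 | 1 | 0 | 1
0 | 1 | 1 | 1 | 0
1 | 0 | 0 | 0 | 0
1 | 0 | 0 | 1 | 1
1 | 0 | 1 | 0 | 1
1 | 0 | 1 | 1 | 0
1 | 1 | 0 | 0 | 1
1 | 1 | 0 | 1 | 0
1 | 1 | 1 | 0 | 0
1 | 1 | 1 | 1 | 1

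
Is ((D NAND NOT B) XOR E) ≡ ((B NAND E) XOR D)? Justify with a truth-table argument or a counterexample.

No. Counterexample: with B=0, D=0, E=1, Expression 1 = 0 but Expression 2 = 1.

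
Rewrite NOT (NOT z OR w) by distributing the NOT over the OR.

z AND NOT w
De Morgan's: NOT(OR of terms) = AND of negations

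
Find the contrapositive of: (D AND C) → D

Contrapositive: NOT D → NOT (D AND C)
Note: A statement and its contrapositive are logically equivalent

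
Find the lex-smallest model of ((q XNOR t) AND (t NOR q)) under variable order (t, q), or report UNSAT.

t=0, q=0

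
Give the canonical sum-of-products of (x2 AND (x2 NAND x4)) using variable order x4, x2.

Σm(1) = (NOT x4 AND x2)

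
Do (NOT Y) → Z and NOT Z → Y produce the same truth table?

Yes, Contrapositive is always equivalent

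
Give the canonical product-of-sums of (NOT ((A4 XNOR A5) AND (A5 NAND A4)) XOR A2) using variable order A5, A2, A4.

ΠM(0, 3, 6, 7) = (A5 OR A2 OR A4) AND (A5 OR NOT A2 OR NOT A4) AND (NOT A5 OR NOT A2 OR A4) AND (NOT A5 OR NOT A2 OR NOT A4)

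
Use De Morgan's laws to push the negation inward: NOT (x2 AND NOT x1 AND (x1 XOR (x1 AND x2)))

NOT x2 OR x1 OR NOT (x1 XOR (x1 AND x2))
De Morgan's: NOT(AND of terms) = OR of negations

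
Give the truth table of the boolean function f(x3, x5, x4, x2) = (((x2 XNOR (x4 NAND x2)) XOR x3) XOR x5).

x3 | x5 | x4 | x2 | Output
--------------------------
0 | 0 | 0 | 0 | 0
0 | 0 | 0 | 1 | 1
0 | 0 | 1 | 0 | 0
0 | 0 | 1 | 1 | 0
0 | 1 | 0 | 0 | 1
0 | 1 | 0 | 1 | 0
0 | 1 | 1 | 0 | 1
0 | 1 | 1 | 1 | 1
1 | 0 | 0 | 0 | 1
1 | 0 | 0 | 1 | 0
1 | 0 | 1 | 0 | 1
1 | 0 | 1 | 1 | 1
1 | 1 | 0 | 0 | 0
1 | 1 | 0 | 1 | 1
1 | 1 | 1 | 0 | 0
1 | 1 | 1 | 1 | 0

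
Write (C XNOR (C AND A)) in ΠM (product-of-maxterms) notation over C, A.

ΠM(2) = (NOT C OR A)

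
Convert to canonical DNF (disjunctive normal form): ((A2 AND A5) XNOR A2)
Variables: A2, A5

(NOT A2 AND NOT A5) OR (NOT A2 AND A5) OR (A2 AND A5)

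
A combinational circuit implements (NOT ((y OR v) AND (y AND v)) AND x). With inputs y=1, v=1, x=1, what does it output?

Substituting: (NOT ((1 OR 1) AND (1 AND 1)) AND 1)
= 0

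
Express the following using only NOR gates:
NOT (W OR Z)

(((W NOR Z) NOR (W NOR Z)) NOR ((W NOR Z) NOR (W NOR Z)))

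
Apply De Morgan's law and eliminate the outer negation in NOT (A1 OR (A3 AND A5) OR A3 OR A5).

NOT A1 AND NOT (A3 AND A5) AND NOT A3 AND NOT A5
De Morgan's: NOT(OR of terms) = AND of negations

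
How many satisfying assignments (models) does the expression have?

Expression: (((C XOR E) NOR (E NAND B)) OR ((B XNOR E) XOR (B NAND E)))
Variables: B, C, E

Satisfying assignments: (0,0,1), (0,1,1), (1,0,0), (1,0,1), (1,1,0), (1,1,1)
Count: 6 out of 8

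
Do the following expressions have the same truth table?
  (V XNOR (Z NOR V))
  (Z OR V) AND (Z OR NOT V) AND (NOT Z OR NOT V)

Yes, they are equivalent — the two output columns agree on all 4 assignments:
Z | V | Expression 1 | Expression 2
-----------------------------------
0 | 0 | 0 | 0
0 | 1 | 0 | 0
1 | 0 | 1 | 1
1 | 1 | 0 | 0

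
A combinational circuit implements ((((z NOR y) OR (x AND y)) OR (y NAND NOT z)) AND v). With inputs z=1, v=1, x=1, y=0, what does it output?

Substituting: ((((1 NOR 0) OR (1 AND 0)) OR (0 NAND NOT 1)) AND 1)
= 1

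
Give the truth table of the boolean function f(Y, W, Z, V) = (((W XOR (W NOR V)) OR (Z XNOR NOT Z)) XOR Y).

Y | W | Z | V | Output
----------------------
0 | 0 | 0 | 0 | 1
0 | 0 | 0 | 1 | 0
0 | 0 | 1 | 0 | 1
0 | 0 | 1 | 1 | 0
0 | 1 | 0 | 0 | 1
0 | 1 | 0 | 1 | 1
0 | 1 | 1 | 0 | 1
0 | 1 | 1 | 1 | 1
1 | 0 | 0 | 0 | 0
1 | 0 | 0 | 1 | 1
1 | 0 | 1 | 0 | 0
1 | 0 | 1 | 1 | 1
1 | 1 | 0 | 0 | 0
1 | 1 | 0 | 1 | 0
1 | 1 | 1 | 0 | 0
1 | 1 | 1 | 1 | 0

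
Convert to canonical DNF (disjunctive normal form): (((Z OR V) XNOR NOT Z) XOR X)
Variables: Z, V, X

(NOT Z AND NOT V AND X) OR (NOT Z AND V AND NOT X) OR (Z AND NOT V AND X) OR (Z AND V AND X)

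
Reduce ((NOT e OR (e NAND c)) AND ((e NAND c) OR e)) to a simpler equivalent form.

By distribution ((E OR v) AND (E OR NOT v) = E):
= (e NAND c)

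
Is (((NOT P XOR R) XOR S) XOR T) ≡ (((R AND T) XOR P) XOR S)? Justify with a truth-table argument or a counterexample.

No. Counterexample: with P=0, R=0, S=0, T=0, Expression 1 = 1 but Expression 2 = 0.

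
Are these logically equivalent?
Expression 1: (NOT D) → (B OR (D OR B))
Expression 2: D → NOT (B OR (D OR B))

No, Inverse is not equivalent to original (counterexample: B=0, A=0, D=0)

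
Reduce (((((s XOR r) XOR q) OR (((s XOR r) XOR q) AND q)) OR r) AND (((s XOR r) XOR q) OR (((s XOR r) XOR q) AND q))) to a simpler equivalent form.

By absorption (E AND (E OR v) = E) then absorption (E OR (E AND v) = E):
= ((s XOR r) XOR q)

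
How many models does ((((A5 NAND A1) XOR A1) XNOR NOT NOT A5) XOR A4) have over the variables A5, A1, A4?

Satisfying assignments: (0,0,1), (0,1,0), (1,0,0), (1,1,0)
Count: 4 out of 8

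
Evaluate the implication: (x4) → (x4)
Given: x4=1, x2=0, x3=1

Antecedent (x4) = 1; consequent (x4) = 1.
1 → 1 = 1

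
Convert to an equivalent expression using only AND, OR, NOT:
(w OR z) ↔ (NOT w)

((w OR z) AND (NOT w)) OR (NOT (w OR z) AND w)
(Biconditional = both true or both false)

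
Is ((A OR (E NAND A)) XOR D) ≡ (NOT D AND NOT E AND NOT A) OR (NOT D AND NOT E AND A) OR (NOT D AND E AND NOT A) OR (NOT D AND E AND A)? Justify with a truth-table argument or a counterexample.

Yes, they are equivalent — the two output columns agree on all 8 assignments:
D | E | A | Expression 1 | Expression 2
---------------------------------------
0 | 0 | 0 | 1 | 1
0 | 0 | 1 | 1 | 1
0 | 1 | 0 | 1 | 1
0 | 1 | 1 | 1 | 1
1 | 0 | 0 | 0 | 0
1 | 0 | 1 | 0 | 0
1 | 1 | 0 | 0 | 0
1 | 1 | 1 | 0 | 0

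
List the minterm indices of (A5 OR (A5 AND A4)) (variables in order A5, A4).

Σm(2, 3) = (A5 AND NOT A4) OR (A5 AND A4)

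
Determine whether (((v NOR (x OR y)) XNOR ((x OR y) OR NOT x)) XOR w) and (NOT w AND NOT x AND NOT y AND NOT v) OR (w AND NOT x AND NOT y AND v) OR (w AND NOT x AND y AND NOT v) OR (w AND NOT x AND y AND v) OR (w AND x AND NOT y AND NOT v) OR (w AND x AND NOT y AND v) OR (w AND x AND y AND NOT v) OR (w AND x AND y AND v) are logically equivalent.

Yes, they are equivalent — the two output columns agree on all 16 assignments:
w | x | y | v | Expression 1 | Expression 2
-------------------------------------------
0 | 0 | 0 | 0 | 1 | 1
0 | 0 | 0 | 1 | 0 | 0
0 | 0 | 1 | 0 | 0 | 0
0 | 0 | 1 | 1 | 0 | 0
0 | 1 | 0 | 0 | 0 | 0
0 | 1 | 0 | 1 | 0 | 0
0 | 1 | 1 | 0 | 0 | 0
0 | 1 | 1 | 1 | 0 | 0
1 | 0 | 0 | 0 | 0 | 0
1 | 0 | 0 | 1 | 1 | 1
1 | 0 | 1 | 0 | 1 | 1
1 | 0 | 1 | 1 | 1 | 1
1 | 1 | 0 | 0 | 1 | 1
1 | 1 | 0 | 1 | 1 | 1
1 | 1 | 1 | 0 | 1 | 1
1 | 1 | 1 | 1 | 1 | 1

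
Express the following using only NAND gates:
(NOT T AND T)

(((T NAND T) NAND T) NAND ((T NAND T) NAND T))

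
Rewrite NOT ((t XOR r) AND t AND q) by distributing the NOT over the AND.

NOT (t XOR r) OR NOT t OR NOT q
De Morgan's: NOT(AND of terms) = OR of negations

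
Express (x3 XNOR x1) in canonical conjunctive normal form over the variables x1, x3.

(x1 OR NOT x3) AND (NOT x1 OR x3)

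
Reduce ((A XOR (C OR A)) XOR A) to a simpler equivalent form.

By XOR self-cancellation ((E XOR v) XOR v = E):
= (C OR A)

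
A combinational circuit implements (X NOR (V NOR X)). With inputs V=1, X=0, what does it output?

Substituting: (0 NOR (1 NOR 0))
= 1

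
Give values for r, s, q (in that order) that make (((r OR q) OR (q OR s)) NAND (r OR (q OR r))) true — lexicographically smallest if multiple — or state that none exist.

r=0, s=0, q=0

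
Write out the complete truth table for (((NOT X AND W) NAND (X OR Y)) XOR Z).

X | Y | Z | W | Output
----------------------
0 | 0 | 0 | 0 | 1
0 | 0 | 0 | 1 | 1
0 | 0 | 1 | 0 | 0
0 | 0 | 1 | 1 | 0
0 | 1 | 0 | 0 | 1
0 | 1 | 0 | 1 | 0
0 | 1 | 1 | 0 | 0
0 | 1 | 1 | 1 | 1
1 | 0 | 0 | 0 | 1
1 | 0 | 0 | 1 | 1
1 | 0 | 1 | 0 | 0
1 | 0 | 1 | 1 | 0
1 | 1 | 0 | 0 | 1
1 | 1 | 0 | 1 | 1
1 | 1 | 1 | 0 | 0
1 | 1 | 1 | 1 | 0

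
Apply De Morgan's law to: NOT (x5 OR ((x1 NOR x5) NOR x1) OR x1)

NOT x5 AND NOT ((x1 NOR x5) NOR x1) AND NOT x1
De Morgan's: NOT(OR of terms) = AND of negations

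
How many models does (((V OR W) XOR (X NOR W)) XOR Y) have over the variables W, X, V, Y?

Satisfying assignments: (0,0,0,0), (0,0,1,1), (0,1,0,1), (0,1,1,0), (1,0,0,0), (1,0,1,0), (1,1,0,0), (1,1,1,0)
Count: 8 out of 16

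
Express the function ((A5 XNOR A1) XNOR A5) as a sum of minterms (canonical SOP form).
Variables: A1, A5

Σm(2, 3) = (A1 AND NOT A5) OR (A1 AND A5)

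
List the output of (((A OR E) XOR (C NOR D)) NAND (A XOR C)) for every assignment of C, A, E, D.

C | A | E | D | Output
----------------------
0 | 0 | 0 | 0 | 1
0 | 0 | 0 | 1 | 1
0 | 0 | 1 | 0 | 1
0 | 0 | 1 | 1 | 1
0 | 1 | 0 | 0 | 1
0 | 1 | 0 | 1 | 0
0 | 1 | 1 | 0 | 1
0 | 1 | 1 | 1 | 0
1 | 0 | 0 | 0 | 1
1 | 0 | 0 | 1 | 1
1 | 0 | 1 | 0 | 0
1 | 0 | 1 | 1 | 0
1 | 1 | 0 | 0 | 1
1 | 1 | 0 | 1 | 1
1 | 1 | 1 | 0 | 1
1 | 1 | 1 | 1 | 1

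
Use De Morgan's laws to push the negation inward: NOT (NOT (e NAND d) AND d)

(e NAND d) OR NOT d
De Morgan's: NOT(AND of terms) = OR of negations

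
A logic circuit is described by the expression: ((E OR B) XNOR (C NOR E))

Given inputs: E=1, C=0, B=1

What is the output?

Substituting: ((1 OR 1) XNOR (0 NOR 1))
= 0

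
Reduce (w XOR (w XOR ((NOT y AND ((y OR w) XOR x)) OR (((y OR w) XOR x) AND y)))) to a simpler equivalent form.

By XOR self-cancellation ((E XOR v) XOR v = E) then distribution ((E AND v) OR (E AND NOT v) = E):
= ((y OR w) XOR x)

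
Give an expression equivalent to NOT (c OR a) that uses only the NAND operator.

(((c NAND c) NAND (a NAND a)) NAND ((c NAND c) NAND (a NAND a)))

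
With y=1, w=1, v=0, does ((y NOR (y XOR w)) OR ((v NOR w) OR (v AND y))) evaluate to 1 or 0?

Substituting: ((1 NOR (1 XOR 1)) OR ((0 NOR 1) OR (0 AND 1)))
= 0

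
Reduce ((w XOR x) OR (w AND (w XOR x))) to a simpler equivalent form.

By absorption (E OR (E AND v) = E):
= (w XOR x)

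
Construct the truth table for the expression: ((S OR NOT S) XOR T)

S | T | Output
--------------
0 | 0 | 1
0 | 1 | 0
1 | 0 | 1
1 | 1 | 0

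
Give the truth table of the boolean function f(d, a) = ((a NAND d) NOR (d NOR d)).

d | a | Output
--------------
0 | 0 | 0
0 | 1 | 0
1 | 0 | 0
1 | 1 | 1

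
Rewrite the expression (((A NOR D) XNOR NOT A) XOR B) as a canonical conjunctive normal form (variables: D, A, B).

(D OR A OR NOT B) AND (D OR NOT A OR NOT B) AND (NOT D OR A OR B) AND (NOT D OR NOT A OR NOT B)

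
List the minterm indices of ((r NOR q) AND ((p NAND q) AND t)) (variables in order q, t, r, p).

Σm(4, 5) = (NOT q AND t AND NOT r AND NOT p) OR (NOT q AND t AND NOT r AND p)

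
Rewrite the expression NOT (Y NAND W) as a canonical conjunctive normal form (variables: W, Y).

(W OR Y) AND (W OR NOT Y) AND (NOT W OR Y)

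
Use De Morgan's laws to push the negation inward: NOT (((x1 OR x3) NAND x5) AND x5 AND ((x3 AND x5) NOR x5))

NOT ((x1 OR x3) NAND x5) OR NOT x5 OR NOT ((x3 AND x5) NOR x5)
De Morgan's: NOT(AND of terms) = OR of negations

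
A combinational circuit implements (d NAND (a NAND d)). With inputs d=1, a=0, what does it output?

Substituting: (1 NAND (0 NAND 1))
= 0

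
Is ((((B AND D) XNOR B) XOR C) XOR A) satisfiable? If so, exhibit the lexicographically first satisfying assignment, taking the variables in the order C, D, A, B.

C=0, D=0, A=0, B=0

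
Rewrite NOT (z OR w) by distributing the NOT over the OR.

NOT z AND NOT w
De Morgan's: NOT(OR of terms) = AND of negations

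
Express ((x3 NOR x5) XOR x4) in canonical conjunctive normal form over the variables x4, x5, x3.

(x4 OR x5 OR NOT x3) AND (x4 OR NOT x5 OR x3) AND (x4 OR NOT x5 OR NOT x3) AND (NOT x4 OR x5 OR x3)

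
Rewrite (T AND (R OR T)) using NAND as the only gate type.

((T NAND ((R NAND R) NAND (T NAND T))) NAND (T NAND ((R NAND R) NAND (T NAND T))))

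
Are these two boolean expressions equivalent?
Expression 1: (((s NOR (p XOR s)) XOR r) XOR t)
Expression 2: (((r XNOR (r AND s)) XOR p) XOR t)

No. Counterexample: with s=1, p=0, r=0, t=0, Expression 1 = 0 but Expression 2 = 1.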